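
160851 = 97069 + 63782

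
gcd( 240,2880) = 240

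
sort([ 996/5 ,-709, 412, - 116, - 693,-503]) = [ - 709, - 693 , - 503, - 116 , 996/5,412 ]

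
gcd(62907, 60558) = 3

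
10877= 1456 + 9421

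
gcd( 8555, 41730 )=5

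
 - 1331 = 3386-4717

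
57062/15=3804+2/15 = 3804.13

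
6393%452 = 65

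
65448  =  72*909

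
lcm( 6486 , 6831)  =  642114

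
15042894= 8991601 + 6051293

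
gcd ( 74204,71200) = 4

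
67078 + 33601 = 100679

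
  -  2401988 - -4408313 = 2006325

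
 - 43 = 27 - 70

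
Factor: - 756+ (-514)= - 2^1*5^1*127^1 = - 1270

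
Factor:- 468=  - 2^2*3^2*13^1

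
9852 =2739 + 7113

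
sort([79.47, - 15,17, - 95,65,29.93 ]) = [-95, - 15, 17,29.93,65, 79.47]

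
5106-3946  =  1160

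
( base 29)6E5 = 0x1551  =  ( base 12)31A9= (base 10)5457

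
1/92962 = 1/92962 = 0.00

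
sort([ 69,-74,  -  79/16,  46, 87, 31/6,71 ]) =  [ - 74, - 79/16 , 31/6, 46, 69,  71,87]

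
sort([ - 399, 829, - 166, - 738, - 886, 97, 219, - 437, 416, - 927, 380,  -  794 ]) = [ - 927,  -  886, - 794, - 738 ,- 437,-399 , - 166,97, 219, 380 , 416 , 829 ]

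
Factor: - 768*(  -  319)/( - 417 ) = -2^8*11^1*29^1*139^( - 1)=-81664/139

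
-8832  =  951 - 9783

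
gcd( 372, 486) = 6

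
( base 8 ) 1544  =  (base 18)2c4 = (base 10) 868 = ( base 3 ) 1012011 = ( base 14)460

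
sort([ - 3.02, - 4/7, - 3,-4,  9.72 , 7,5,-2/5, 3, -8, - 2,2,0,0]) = [ - 8, - 4,  -  3.02,  -  3,-2, - 4/7, - 2/5, 0,0,2,3,5,7, 9.72]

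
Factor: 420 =2^2*3^1*5^1*7^1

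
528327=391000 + 137327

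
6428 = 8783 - 2355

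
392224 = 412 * 952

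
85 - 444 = -359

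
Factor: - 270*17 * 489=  - 2^1*3^4*5^1*17^1*  163^1 = - 2244510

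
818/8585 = 818/8585 = 0.10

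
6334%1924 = 562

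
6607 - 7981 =  -  1374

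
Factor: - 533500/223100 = -5^1 *11^1*  23^( - 1) = - 55/23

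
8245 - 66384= - 58139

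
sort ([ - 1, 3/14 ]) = [ - 1,  3/14 ]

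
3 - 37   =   - 34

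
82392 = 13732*6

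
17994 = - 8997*(-2)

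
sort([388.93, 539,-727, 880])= [ - 727 , 388.93,539, 880]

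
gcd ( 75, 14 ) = 1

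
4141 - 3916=225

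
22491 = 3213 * 7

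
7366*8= 58928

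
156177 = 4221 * 37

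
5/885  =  1/177  =  0.01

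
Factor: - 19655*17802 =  - 2^1*3^2*5^1*23^1*43^1*3931^1 = -  349898310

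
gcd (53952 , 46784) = 64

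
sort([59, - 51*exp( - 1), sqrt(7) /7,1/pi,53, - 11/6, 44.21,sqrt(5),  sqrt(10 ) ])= [ - 51*exp( - 1), - 11/6,1/pi,sqrt (7)/7, sqrt( 5 ),sqrt(10) , 44.21, 53,59 ]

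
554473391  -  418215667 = 136257724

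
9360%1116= 432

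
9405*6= 56430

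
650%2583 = 650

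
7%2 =1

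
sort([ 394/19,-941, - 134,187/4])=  [-941, - 134 , 394/19,187/4] 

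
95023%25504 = 18511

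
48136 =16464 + 31672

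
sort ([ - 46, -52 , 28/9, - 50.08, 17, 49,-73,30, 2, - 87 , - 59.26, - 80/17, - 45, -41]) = [ - 87, - 73, - 59.26, - 52, - 50.08 , - 46,-45, - 41, - 80/17 , 2,  28/9, 17,30,49]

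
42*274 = 11508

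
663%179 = 126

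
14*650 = 9100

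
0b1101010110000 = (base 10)6832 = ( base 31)73c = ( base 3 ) 100101001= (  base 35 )5K7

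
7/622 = 7/622 = 0.01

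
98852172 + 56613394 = 155465566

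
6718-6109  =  609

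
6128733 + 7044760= 13173493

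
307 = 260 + 47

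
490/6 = 245/3 = 81.67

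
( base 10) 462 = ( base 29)FR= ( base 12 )326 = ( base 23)K2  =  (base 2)111001110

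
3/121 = 3/121 = 0.02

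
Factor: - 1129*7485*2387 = -20171498655= -3^1 * 5^1*7^1*11^1*  31^1*499^1*1129^1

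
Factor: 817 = 19^1*43^1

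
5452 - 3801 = 1651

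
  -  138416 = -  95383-43033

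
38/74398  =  19/37199 = 0.00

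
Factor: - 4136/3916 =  - 94/89 = -2^1*47^1*89^( - 1) 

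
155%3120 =155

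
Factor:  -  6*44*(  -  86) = 22704 = 2^4*3^1*11^1*43^1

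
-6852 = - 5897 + -955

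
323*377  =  121771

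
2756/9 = 306  +  2/9 = 306.22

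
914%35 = 4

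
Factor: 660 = 2^2 * 3^1*5^1*11^1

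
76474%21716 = 11326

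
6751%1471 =867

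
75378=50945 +24433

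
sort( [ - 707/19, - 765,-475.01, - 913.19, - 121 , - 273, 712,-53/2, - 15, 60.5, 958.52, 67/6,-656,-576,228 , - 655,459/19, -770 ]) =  [-913.19, - 770, - 765 , - 656,  -  655 , - 576, - 475.01,  -  273,-121, - 707/19, - 53/2,-15 , 67/6,459/19 , 60.5, 228, 712 , 958.52]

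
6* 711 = 4266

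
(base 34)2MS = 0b110000010000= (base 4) 300100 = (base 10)3088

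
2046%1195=851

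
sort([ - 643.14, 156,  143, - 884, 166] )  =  [ - 884, - 643.14,  143, 156, 166 ]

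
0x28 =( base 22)1I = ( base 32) 18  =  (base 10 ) 40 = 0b101000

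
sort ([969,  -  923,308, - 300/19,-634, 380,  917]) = [ - 923, - 634, - 300/19, 308, 380,917,  969]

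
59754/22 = 29877/11 = 2716.09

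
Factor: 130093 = 19^1*41^1*167^1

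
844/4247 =844/4247 =0.20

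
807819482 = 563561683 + 244257799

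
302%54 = 32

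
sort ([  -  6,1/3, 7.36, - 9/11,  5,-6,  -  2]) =[-6, - 6,  -  2,-9/11, 1/3, 5,7.36 ]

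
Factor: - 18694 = -2^1*13^1*719^1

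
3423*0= 0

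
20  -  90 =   -  70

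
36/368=9/92 = 0.10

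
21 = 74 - 53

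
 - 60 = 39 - 99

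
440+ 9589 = 10029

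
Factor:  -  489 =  - 3^1  *  163^1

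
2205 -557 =1648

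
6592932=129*51108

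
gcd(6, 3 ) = 3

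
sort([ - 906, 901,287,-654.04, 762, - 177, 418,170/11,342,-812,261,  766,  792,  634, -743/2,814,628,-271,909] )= [-906, - 812  , - 654.04, - 743/2, - 271,-177, 170/11,261,287,  342,418, 628,634,762, 766,792,814,901,909]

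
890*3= 2670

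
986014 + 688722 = 1674736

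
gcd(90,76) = 2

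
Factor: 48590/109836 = 215/486 = 2^( - 1 )*3^( - 5) *5^1* 43^1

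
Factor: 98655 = 3^1*5^1*6577^1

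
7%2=1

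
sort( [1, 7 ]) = [1, 7 ] 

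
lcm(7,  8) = 56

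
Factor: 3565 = 5^1 *23^1*31^1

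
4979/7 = 711 + 2/7 = 711.29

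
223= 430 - 207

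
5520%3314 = 2206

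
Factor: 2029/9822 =2^( - 1 ) * 3^( - 1 )*1637^( - 1 )*2029^1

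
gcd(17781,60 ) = 3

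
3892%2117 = 1775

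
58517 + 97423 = 155940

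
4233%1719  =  795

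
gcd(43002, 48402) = 18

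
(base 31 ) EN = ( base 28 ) G9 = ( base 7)1222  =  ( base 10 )457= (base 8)711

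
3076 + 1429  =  4505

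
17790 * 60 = 1067400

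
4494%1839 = 816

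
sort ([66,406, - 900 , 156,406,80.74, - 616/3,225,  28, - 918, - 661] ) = [ - 918, - 900,- 661, - 616/3,28,  66,80.74, 156, 225 , 406,406]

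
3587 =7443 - 3856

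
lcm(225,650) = 5850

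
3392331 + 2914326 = 6306657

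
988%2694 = 988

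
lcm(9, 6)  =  18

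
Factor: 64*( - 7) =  - 448 = -2^6*7^1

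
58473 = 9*6497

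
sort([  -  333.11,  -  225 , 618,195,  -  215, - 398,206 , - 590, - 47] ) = [-590, - 398, - 333.11,-225, - 215, - 47,195, 206, 618 ]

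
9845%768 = 629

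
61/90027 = 61/90027 = 0.00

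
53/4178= 53/4178 = 0.01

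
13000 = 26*500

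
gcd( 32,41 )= 1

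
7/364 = 1/52 = 0.02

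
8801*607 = 5342207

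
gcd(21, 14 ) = 7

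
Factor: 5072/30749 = 2^4*97^( - 1)=16/97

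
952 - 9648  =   - 8696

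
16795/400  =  3359/80= 41.99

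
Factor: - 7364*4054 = -2^3*7^1*263^1*2027^1 = - 29853656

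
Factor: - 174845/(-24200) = 2^( - 3 ) * 5^( - 1 ) *17^2 = 289/40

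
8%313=8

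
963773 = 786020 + 177753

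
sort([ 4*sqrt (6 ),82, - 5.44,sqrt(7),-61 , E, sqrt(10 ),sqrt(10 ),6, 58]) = [-61,-5.44,sqrt (7), E,sqrt(10), sqrt(10 ),6,4 * sqrt( 6) , 58,82]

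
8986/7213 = 1 + 1773/7213 = 1.25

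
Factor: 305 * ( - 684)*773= - 161263260   =  - 2^2*3^2*5^1* 19^1*61^1*773^1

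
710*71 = 50410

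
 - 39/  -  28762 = 39/28762=0.00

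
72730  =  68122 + 4608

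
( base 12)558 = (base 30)Q8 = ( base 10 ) 788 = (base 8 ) 1424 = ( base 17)2c6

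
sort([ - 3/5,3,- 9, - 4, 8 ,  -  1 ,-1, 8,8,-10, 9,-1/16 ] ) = [-10, -9,-4,-1, - 1, - 3/5,-1/16, 3, 8, 8, 8, 9 ] 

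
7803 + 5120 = 12923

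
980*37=36260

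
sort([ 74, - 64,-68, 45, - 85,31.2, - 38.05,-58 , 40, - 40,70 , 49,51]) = [ - 85,-68, -64, - 58, - 40,-38.05,31.2, 40,45, 49,51, 70,  74]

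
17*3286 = 55862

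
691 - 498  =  193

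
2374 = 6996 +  - 4622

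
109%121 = 109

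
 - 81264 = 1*(-81264)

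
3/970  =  3/970= 0.00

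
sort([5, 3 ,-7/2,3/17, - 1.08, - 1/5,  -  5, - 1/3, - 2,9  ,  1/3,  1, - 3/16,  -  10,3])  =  [-10, - 5,-7/2,-2,-1.08, - 1/3, - 1/5,-3/16,3/17,1/3, 1,3, 3, 5,9 ]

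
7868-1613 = 6255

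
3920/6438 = 1960/3219 = 0.61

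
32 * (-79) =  - 2528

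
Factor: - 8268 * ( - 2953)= 2^2 *3^1*13^1*53^1 * 2953^1 = 24415404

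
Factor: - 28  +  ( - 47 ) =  - 75 = - 3^1 * 5^2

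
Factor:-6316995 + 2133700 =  - 4183295 = -5^1 * 31^1*137^1*197^1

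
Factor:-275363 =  - 11^1*25033^1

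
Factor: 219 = 3^1*73^1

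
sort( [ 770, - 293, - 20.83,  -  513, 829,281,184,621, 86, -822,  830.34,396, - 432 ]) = [ - 822, - 513, - 432, - 293, - 20.83,86,184,281 , 396 , 621,770, 829,830.34 ]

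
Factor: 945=3^3*5^1*7^1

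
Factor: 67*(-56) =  - 2^3 * 7^1 * 67^1 = - 3752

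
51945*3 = 155835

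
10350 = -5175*( - 2 ) 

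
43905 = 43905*1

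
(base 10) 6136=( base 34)5ag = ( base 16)17F8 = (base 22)CEK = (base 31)6BT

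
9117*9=82053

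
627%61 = 17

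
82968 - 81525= 1443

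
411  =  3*137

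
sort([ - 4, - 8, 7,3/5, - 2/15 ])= [ - 8, - 4,  -  2/15,  3/5 , 7]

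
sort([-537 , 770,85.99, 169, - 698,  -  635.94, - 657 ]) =[ - 698, - 657, - 635.94,  -  537 , 85.99, 169 , 770]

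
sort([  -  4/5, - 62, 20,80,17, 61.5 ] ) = [ -62, - 4/5, 17, 20, 61.5, 80 ] 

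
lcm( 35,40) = 280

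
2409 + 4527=6936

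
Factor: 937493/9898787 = 79^1*281^(-1)*11867^1* 35227^(-1)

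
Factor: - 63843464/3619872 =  - 7980433/452484 = -2^( - 2)*3^ ( - 2) *73^1*12569^ ( - 1) * 109321^1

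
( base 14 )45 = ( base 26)29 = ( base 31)1U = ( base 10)61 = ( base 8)75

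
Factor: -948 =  - 2^2*3^1*79^1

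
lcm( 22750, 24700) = 864500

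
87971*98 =8621158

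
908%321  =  266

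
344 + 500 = 844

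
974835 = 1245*783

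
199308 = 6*33218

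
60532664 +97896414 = 158429078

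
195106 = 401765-206659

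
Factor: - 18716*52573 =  - 983956268 = - 2^2 * 19^1 * 2767^1 * 4679^1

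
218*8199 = 1787382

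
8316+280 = 8596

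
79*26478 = 2091762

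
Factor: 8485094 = 2^1*4242547^1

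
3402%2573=829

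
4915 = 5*983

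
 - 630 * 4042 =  - 2546460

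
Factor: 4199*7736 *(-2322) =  - 2^4* 3^3*13^1*17^1*19^1*43^1*967^1 = - 75426603408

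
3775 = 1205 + 2570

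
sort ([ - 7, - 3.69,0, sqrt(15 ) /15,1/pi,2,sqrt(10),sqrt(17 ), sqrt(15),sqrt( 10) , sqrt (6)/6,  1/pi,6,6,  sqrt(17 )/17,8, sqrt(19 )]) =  [-7, - 3.69,0,sqrt(17) /17,sqrt(15 ) /15,1/pi, 1/pi,sqrt(6 ) /6, 2,sqrt(10),sqrt( 10),  sqrt( 15), sqrt( 17), sqrt(19 ),6,6, 8 ] 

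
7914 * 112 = 886368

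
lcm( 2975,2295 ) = 80325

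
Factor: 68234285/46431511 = 9747755/6633073 = 5^1*167^(-1) * 181^1* 10771^1 * 39719^(-1 )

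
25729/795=25729/795 = 32.36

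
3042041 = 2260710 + 781331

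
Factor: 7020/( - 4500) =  - 39/25= -3^1*5^( - 2 )*13^1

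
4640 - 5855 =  - 1215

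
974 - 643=331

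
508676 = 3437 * 148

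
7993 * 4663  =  37271359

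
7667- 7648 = 19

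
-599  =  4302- 4901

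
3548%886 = 4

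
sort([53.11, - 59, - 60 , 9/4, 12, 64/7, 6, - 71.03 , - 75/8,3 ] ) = [ - 71.03, - 60,- 59, - 75/8, 9/4, 3,  6,  64/7,12, 53.11]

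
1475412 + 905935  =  2381347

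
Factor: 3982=2^1*11^1*181^1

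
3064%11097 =3064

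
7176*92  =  660192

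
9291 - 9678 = - 387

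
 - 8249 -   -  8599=350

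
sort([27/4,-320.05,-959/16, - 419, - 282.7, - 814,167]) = [ - 814, - 419, - 320.05, - 282.7, - 959/16 , 27/4,167]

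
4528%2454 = 2074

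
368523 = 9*40947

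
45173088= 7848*5756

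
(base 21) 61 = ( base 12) A7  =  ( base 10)127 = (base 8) 177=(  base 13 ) 9A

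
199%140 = 59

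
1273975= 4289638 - 3015663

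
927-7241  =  - 6314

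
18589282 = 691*26902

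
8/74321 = 8/74321 = 0.00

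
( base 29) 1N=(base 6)124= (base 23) 26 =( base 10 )52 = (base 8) 64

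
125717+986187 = 1111904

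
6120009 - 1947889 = 4172120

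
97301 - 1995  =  95306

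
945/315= 3 = 3.00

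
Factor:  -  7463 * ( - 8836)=2^2*17^1 * 47^2 * 439^1=65943068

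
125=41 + 84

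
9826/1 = 9826 =9826.00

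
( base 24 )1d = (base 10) 37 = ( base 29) 18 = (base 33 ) 14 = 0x25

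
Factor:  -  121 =-11^2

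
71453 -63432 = 8021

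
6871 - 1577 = 5294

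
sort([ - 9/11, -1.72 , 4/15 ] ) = [ - 1.72, - 9/11 , 4/15]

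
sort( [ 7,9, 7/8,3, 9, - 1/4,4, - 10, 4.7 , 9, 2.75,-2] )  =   [ - 10  , - 2, - 1/4,7/8,2.75, 3, 4,4.7,  7 , 9,9,  9 ]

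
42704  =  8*5338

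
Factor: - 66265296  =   - 2^4*3^1*881^1*1567^1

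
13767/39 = 353= 353.00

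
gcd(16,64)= 16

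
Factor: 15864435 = 3^2 * 5^1 * 352543^1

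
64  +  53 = 117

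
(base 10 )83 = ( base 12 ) 6B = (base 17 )4F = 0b1010011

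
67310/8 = 33655/4 =8413.75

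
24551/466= 24551/466 = 52.68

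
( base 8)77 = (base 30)23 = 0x3f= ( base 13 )4b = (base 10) 63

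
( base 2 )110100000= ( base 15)1CB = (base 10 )416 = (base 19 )12H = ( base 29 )EA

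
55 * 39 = 2145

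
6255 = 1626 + 4629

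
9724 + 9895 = 19619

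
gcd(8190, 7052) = 2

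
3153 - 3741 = -588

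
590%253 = 84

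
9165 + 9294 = 18459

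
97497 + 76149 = 173646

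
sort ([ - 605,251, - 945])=[ - 945,  -  605,251 ] 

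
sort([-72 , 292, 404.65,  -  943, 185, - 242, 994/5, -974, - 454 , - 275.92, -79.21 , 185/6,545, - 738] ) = [-974, - 943,-738 , -454, - 275.92, - 242, -79.21,  -  72,185/6,185,994/5, 292,404.65,  545] 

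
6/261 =2/87 = 0.02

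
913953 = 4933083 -4019130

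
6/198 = 1/33  =  0.03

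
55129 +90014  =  145143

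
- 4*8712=-34848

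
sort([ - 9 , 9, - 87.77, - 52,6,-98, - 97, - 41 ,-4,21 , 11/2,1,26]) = [ - 98, -97,-87.77, - 52,  -  41,-9,- 4,1,11/2, 6,9,21,26]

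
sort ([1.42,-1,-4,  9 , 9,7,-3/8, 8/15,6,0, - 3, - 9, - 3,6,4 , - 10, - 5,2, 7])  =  [ - 10 ,- 9, - 5, - 4,  -  3, -3, - 1, - 3/8, 0,8/15,1.42  ,  2,4,6,  6, 7,  7, 9, 9 ] 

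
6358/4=1589+1/2  =  1589.50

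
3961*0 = 0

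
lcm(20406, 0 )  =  0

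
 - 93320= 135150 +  - 228470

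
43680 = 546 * 80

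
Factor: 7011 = 3^2*  19^1*41^1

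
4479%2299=2180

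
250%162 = 88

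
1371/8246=1371/8246 = 0.17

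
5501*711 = 3911211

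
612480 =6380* 96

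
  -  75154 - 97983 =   -  173137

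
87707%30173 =27361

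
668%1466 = 668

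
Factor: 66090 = 2^1*3^1*5^1*2203^1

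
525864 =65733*8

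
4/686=2/343 = 0.01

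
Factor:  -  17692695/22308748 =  - 2^(  -  2 )*3^3  *5^1 * 7^( - 1) * 11^(- 1)*83^1*1579^1*72431^( - 1) 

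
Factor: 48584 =2^3*6073^1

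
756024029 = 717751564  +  38272465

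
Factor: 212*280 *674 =40008640 = 2^6*5^1*7^1*53^1*337^1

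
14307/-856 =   -  17 + 245/856= - 16.71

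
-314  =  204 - 518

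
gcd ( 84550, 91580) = 190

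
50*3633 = 181650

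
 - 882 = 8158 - 9040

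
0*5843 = 0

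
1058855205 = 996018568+62836637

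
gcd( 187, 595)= 17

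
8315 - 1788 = 6527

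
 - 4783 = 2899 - 7682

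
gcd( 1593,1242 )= 27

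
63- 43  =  20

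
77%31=15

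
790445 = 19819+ 770626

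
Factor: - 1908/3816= - 1/2 = - 2^( - 1 ) 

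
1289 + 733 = 2022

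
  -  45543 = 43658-89201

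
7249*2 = 14498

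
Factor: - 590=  - 2^1*5^1 * 59^1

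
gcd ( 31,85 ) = 1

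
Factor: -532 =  - 2^2 * 7^1*19^1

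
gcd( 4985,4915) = 5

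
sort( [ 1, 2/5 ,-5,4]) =[ - 5, 2/5,1, 4]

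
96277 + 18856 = 115133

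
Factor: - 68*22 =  - 1496 = -2^3 * 11^1 * 17^1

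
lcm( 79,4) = 316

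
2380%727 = 199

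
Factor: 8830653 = 3^1*13^1*226427^1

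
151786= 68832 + 82954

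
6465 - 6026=439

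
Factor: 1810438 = 2^1*7^1*89^1*1453^1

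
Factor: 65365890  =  2^1*3^1 *5^1*19^1*41^1*2797^1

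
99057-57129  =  41928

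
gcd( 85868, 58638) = 2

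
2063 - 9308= - 7245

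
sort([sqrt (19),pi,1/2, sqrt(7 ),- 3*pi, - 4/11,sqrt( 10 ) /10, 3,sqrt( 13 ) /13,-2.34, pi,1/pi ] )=[ - 3*pi,-2.34, - 4/11,sqrt(13)/13, sqrt ( 10) /10, 1/pi,1/2,sqrt(7 ),3,pi,pi,sqrt(19)] 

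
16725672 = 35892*466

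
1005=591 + 414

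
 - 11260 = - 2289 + -8971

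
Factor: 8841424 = 2^4*552589^1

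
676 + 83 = 759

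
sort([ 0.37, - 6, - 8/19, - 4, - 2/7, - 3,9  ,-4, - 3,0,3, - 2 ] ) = [ - 6 , -4 ,-4, - 3, - 3 , - 2, - 8/19, - 2/7,0,0.37,3,9]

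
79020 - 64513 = 14507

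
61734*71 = 4383114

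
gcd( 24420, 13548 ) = 12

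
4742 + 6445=11187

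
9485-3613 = 5872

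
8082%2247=1341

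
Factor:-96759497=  - 647^1*149551^1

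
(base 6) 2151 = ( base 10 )499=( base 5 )3444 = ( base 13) 2c5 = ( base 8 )763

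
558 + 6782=7340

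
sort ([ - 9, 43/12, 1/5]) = [ - 9 , 1/5,43/12]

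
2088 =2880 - 792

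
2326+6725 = 9051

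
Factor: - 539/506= - 2^( - 1)*7^2*23^( - 1 )  =  -49/46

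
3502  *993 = 3477486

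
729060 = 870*838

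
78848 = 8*9856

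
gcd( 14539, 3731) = 7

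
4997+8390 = 13387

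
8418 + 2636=11054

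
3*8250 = 24750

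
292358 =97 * 3014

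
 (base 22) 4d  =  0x65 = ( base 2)1100101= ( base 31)38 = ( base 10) 101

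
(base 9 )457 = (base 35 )AQ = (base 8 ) 570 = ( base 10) 376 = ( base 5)3001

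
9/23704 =9/23704  =  0.00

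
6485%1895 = 800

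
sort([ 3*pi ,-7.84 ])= [ - 7.84, 3*pi]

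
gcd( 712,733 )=1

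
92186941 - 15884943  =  76301998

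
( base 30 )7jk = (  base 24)BN2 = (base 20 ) H4A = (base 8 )15352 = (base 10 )6890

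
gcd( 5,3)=1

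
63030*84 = 5294520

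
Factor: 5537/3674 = 2^( -1 )*7^2*11^( - 1 )*113^1 * 167^(-1)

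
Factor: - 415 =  - 5^1 * 83^1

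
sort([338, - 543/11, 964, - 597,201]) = [ - 597, - 543/11, 201,338,964]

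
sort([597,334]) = [ 334,597]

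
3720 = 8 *465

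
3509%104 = 77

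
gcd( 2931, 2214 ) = 3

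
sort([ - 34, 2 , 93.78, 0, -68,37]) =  [ - 68, - 34, 0, 2,37, 93.78]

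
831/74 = 831/74 = 11.23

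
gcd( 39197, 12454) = 1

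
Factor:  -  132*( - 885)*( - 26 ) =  - 2^3*3^2*5^1*11^1*13^1*59^1 = -3037320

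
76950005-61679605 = 15270400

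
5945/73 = 81 + 32/73 = 81.44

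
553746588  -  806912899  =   -253166311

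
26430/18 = 1468+1/3 = 1468.33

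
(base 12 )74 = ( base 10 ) 88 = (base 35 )2I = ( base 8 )130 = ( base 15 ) 5D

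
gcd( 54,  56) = 2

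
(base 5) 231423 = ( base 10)8363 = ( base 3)102110202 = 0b10000010101011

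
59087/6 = 59087/6 = 9847.83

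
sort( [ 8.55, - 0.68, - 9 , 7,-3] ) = [ - 9, - 3, - 0.68 , 7, 8.55 ]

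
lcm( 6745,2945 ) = 209095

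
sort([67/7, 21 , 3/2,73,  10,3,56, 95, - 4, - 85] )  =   [-85, - 4, 3/2,3, 67/7, 10,21, 56, 73,95 ]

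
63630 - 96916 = -33286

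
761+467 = 1228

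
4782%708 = 534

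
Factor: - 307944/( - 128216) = 3^2 *7^1 * 11^(  -  1 )*13^1*31^ (  -  1) = 819/341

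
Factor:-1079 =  - 13^1*83^1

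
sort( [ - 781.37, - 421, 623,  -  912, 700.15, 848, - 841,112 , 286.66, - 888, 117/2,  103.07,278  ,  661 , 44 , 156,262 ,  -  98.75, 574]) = [ - 912,  -  888, - 841, - 781.37,- 421, - 98.75, 44 , 117/2, 103.07, 112 , 156,262, 278,  286.66, 574, 623 , 661,700.15,848] 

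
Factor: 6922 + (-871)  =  3^1*2017^1 = 6051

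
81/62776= 81/62776 = 0.00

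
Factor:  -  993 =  - 3^1*331^1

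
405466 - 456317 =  - 50851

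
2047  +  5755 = 7802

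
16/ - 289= -1 + 273/289 = - 0.06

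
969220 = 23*42140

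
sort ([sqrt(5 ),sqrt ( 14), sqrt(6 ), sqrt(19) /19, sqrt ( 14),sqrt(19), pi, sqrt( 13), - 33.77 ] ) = [ - 33.77, sqrt (19)/19, sqrt(5 ), sqrt( 6),pi, sqrt(  13) , sqrt( 14 ),sqrt(14 ), sqrt(19) ] 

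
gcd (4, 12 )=4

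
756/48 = 63/4 = 15.75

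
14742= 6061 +8681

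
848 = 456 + 392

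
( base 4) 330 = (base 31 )1T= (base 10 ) 60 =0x3C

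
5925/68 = 87 + 9/68 = 87.13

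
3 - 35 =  - 32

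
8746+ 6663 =15409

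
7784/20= 389 + 1/5 = 389.20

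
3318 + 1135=4453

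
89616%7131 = 4044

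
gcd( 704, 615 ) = 1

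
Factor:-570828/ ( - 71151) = 190276/23717= 2^2*37^( - 1)*641^(-1)*47569^1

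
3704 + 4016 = 7720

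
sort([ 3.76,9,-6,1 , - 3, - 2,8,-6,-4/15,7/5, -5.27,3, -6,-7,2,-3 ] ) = [ -7, - 6, - 6, - 6,  -  5.27, - 3, - 3,-2,  -  4/15,1,7/5,2,3,3.76,8,9]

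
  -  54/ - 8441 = 54/8441 = 0.01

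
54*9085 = 490590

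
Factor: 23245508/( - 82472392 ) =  - 2^ ( - 1 )*11^1* 13^1*2377^(  -  1 )*4337^( - 1 )  *  40639^1 =- 5811377/20618098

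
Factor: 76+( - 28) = 2^4*3^1= 48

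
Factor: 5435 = 5^1*1087^1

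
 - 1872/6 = -312 = -312.00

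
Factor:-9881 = -41^1* 241^1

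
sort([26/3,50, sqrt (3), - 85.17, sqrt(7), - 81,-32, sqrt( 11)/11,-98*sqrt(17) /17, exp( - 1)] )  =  [ - 85.17,-81, - 32,-98*sqrt(17)/17,sqrt( 11)/11,  exp( - 1),sqrt( 3), sqrt( 7),  26/3, 50]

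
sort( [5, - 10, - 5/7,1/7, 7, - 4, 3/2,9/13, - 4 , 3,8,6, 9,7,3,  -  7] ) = [-10 ,  -  7, - 4, - 4, - 5/7,  1/7,9/13, 3/2,3, 3,5, 6,  7, 7, 8,9 ] 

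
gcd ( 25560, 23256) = 72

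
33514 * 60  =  2010840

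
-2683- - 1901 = -782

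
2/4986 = 1/2493 = 0.00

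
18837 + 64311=83148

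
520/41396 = 130/10349 = 0.01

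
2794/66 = 127/3 =42.33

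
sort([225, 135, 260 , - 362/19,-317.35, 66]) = [-317.35,-362/19,66,  135, 225,260]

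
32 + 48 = 80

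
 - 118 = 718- 836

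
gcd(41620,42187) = 1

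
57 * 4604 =262428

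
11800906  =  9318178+2482728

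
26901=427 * 63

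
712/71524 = 178/17881 = 0.01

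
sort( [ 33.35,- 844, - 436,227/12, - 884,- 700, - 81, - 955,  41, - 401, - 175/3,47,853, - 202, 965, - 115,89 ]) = [-955,-884,-844, - 700, - 436, - 401, - 202, - 115, - 81,-175/3,227/12, 33.35, 41,47,89, 853,965]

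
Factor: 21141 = 3^6*29^1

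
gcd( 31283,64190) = 7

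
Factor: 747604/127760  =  2^ (-2 )*5^(  -  1)*11^1 * 13^1*1307^1*1597^( - 1 ) = 186901/31940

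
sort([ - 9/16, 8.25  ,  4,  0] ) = [ - 9/16,0,4, 8.25] 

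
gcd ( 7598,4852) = 2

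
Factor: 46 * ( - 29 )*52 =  - 2^3* 13^1  *23^1*29^1 = -69368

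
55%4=3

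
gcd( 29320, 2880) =40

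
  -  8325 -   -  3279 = -5046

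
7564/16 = 1891/4 = 472.75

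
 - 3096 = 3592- 6688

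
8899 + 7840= 16739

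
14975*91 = 1362725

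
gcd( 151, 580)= 1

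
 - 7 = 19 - 26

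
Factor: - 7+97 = 2^1 * 3^2 * 5^1 = 90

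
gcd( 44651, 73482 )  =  1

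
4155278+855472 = 5010750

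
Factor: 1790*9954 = 2^2*3^2*5^1*7^1*79^1*179^1 = 17817660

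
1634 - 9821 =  - 8187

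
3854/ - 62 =  -  63  +  26/31 = - 62.16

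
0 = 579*0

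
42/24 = 7/4 = 1.75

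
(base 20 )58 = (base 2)1101100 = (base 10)108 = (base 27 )40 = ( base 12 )90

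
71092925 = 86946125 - 15853200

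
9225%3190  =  2845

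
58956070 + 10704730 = 69660800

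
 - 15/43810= -3/8762 = -0.00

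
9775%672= 367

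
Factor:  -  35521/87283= - 7^(  -  1 )*37^(-1 )*337^( - 1)*35521^1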